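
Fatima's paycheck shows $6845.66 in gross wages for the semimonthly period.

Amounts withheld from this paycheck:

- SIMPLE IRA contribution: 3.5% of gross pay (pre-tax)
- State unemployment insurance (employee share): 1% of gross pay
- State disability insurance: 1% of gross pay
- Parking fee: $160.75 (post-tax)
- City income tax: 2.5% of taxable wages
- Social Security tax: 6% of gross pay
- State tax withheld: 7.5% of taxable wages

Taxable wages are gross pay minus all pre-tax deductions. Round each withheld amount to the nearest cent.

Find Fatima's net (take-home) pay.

$5237.05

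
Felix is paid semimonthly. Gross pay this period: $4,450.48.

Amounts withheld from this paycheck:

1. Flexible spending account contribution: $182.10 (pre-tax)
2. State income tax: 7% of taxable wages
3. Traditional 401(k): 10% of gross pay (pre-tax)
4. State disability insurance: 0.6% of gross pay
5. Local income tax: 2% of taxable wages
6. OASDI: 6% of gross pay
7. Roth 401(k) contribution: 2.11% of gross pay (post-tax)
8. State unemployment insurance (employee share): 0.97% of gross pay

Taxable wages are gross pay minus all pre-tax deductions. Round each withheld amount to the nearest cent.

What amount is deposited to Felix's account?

Flexible spending account contribution: $182.10
Traditional 401(k): $4,450.48 × 0.1 = $445.05
Pre-tax total = $182.10 + $445.05 = $627.15
Taxable wages = $4,450.48 − $627.15 = $3,823.33
Local income tax: $3,823.33 × 0.02 = $76.47
State income tax: $3,823.33 × 0.07 = $267.63
State disability insurance: $4,450.48 × 0.006 = $26.70
OASDI: $4,450.48 × 0.06 = $267.03
State unemployment insurance (employee share): $4,450.48 × 0.0097 = $43.17
Roth 401(k) contribution: $4,450.48 × 0.0211 = $93.91
Total deductions = $182.10 + $445.05 + $76.47 + $267.63 + $26.70 + $267.03 + $43.17 + $93.91 = $1,402.06
Net pay = $4,450.48 − $1,402.06 = $3,048.42

$3,048.42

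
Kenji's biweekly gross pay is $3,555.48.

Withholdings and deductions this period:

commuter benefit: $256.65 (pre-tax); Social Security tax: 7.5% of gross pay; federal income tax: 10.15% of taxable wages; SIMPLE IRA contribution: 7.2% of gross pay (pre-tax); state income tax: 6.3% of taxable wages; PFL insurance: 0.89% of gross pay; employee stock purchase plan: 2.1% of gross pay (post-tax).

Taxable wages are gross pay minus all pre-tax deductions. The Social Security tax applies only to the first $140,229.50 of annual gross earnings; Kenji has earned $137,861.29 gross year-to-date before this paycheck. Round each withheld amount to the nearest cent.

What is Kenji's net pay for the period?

Commuter benefit: $256.65
SIMPLE IRA contribution: $3,555.48 × 0.072 = $255.99
Pre-tax total = $256.65 + $255.99 = $512.64
Taxable wages = $3,555.48 − $512.64 = $3,042.84
Federal income tax: $3,042.84 × 0.1015 = $308.85
State income tax: $3,042.84 × 0.063 = $191.70
Social Security tax: only $140,229.50 − $137,861.29 = $2,368.21 of this check is subject → $2,368.21 × 0.075 = $177.62
PFL insurance: $3,555.48 × 0.0089 = $31.64
Employee stock purchase plan: $3,555.48 × 0.021 = $74.67
Total deductions = $256.65 + $255.99 + $308.85 + $191.70 + $177.62 + $31.64 + $74.67 = $1,297.12
Net pay = $3,555.48 − $1,297.12 = $2,258.36

$2,258.36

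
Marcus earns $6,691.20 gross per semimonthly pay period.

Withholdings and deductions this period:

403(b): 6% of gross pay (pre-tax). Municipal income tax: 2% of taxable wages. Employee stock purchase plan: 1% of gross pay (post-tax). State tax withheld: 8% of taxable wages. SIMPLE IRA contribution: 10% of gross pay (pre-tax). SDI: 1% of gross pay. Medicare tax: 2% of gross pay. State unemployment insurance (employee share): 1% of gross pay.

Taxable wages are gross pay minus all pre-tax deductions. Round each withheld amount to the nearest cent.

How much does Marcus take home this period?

SIMPLE IRA contribution: $6,691.20 × 0.1 = $669.12
403(b): $6,691.20 × 0.06 = $401.47
Pre-tax total = $669.12 + $401.47 = $1,070.59
Taxable wages = $6,691.20 − $1,070.59 = $5,620.61
State tax withheld: $5,620.61 × 0.08 = $449.65
Municipal income tax: $5,620.61 × 0.02 = $112.41
SDI: $6,691.20 × 0.01 = $66.91
Medicare tax: $6,691.20 × 0.02 = $133.82
State unemployment insurance (employee share): $6,691.20 × 0.01 = $66.91
Employee stock purchase plan: $6,691.20 × 0.01 = $66.91
Total deductions = $669.12 + $401.47 + $449.65 + $112.41 + $66.91 + $133.82 + $66.91 + $66.91 = $1,967.20
Net pay = $6,691.20 − $1,967.20 = $4,724.00

$4,724.00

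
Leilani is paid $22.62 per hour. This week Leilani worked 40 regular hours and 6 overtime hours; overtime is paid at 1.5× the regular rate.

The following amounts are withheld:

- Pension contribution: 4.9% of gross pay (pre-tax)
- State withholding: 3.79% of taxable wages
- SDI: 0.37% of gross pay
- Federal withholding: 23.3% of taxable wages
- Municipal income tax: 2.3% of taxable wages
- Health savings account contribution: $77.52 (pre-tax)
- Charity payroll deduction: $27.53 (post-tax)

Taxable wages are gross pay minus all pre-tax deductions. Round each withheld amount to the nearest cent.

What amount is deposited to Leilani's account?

Regular pay: 40 × $22.62 = $904.80
Overtime pay: 6 × $22.62 × 1.5 = $203.58
Gross pay = $904.80 + $203.58 = $1,108.38
Pension contribution: $1,108.38 × 0.049 = $54.31
Health savings account contribution: $77.52
Pre-tax total = $54.31 + $77.52 = $131.83
Taxable wages = $1,108.38 − $131.83 = $976.55
Federal withholding: $976.55 × 0.233 = $227.54
State withholding: $976.55 × 0.0379 = $37.01
Municipal income tax: $976.55 × 0.023 = $22.46
SDI: $1,108.38 × 0.0037 = $4.10
Charity payroll deduction: $27.53
Total deductions = $54.31 + $77.52 + $227.54 + $37.01 + $22.46 + $4.10 + $27.53 = $450.47
Net pay = $1,108.38 − $450.47 = $657.91

$657.91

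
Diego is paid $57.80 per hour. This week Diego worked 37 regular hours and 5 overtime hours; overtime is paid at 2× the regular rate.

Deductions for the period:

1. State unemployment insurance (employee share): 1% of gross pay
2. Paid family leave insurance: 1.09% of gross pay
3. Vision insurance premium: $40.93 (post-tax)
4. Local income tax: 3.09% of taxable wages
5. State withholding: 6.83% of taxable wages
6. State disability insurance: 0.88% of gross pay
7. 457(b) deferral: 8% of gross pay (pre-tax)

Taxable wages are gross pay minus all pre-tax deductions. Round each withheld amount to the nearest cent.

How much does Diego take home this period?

Regular pay: 37 × $57.80 = $2,138.60
Overtime pay: 5 × $57.80 × 2 = $578.00
Gross pay = $2,138.60 + $578.00 = $2,716.60
457(b) deferral: $2,716.60 × 0.08 = $217.33
Taxable wages = $2,716.60 − $217.33 = $2,499.27
Local income tax: $2,499.27 × 0.0309 = $77.23
State withholding: $2,499.27 × 0.0683 = $170.70
State disability insurance: $2,716.60 × 0.0088 = $23.91
State unemployment insurance (employee share): $2,716.60 × 0.01 = $27.17
Paid family leave insurance: $2,716.60 × 0.0109 = $29.61
Vision insurance premium: $40.93
Total deductions = $217.33 + $77.23 + $170.70 + $23.91 + $27.17 + $29.61 + $40.93 = $586.88
Net pay = $2,716.60 − $586.88 = $2,129.72

$2,129.72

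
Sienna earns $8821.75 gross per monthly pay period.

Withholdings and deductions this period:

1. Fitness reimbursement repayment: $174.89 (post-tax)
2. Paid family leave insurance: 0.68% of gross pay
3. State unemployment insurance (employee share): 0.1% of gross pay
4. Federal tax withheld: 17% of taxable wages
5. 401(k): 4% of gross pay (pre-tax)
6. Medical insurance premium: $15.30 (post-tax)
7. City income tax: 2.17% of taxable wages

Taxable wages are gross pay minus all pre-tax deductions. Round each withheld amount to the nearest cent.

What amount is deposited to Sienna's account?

401(k): $8821.75 × 0.04 = $352.87
Taxable wages = $8821.75 − $352.87 = $8468.88
Federal tax withheld: $8468.88 × 0.17 = $1439.71
City income tax: $8468.88 × 0.0217 = $183.77
State unemployment insurance (employee share): $8821.75 × 0.001 = $8.82
Paid family leave insurance: $8821.75 × 0.0068 = $59.99
Fitness reimbursement repayment: $174.89
Medical insurance premium: $15.30
Total deductions = $352.87 + $1439.71 + $183.77 + $8.82 + $59.99 + $174.89 + $15.30 = $2235.35
Net pay = $8821.75 − $2235.35 = $6586.40

$6586.40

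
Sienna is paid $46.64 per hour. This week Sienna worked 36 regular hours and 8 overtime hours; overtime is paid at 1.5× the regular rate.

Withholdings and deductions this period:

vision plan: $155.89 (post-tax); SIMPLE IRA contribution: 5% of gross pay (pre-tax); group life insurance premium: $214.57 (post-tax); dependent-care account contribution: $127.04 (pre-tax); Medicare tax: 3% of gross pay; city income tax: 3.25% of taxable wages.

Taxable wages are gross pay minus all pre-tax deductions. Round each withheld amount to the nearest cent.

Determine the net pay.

Regular pay: 36 × $46.64 = $1679.04
Overtime pay: 8 × $46.64 × 1.5 = $559.68
Gross pay = $1679.04 + $559.68 = $2238.72
Dependent-care account contribution: $127.04
SIMPLE IRA contribution: $2238.72 × 0.05 = $111.94
Pre-tax total = $127.04 + $111.94 = $238.98
Taxable wages = $2238.72 − $238.98 = $1999.74
City income tax: $1999.74 × 0.0325 = $64.99
Medicare tax: $2238.72 × 0.03 = $67.16
Group life insurance premium: $214.57
Vision plan: $155.89
Total deductions = $127.04 + $111.94 + $64.99 + $67.16 + $214.57 + $155.89 = $741.59
Net pay = $2238.72 − $741.59 = $1497.13

$1497.13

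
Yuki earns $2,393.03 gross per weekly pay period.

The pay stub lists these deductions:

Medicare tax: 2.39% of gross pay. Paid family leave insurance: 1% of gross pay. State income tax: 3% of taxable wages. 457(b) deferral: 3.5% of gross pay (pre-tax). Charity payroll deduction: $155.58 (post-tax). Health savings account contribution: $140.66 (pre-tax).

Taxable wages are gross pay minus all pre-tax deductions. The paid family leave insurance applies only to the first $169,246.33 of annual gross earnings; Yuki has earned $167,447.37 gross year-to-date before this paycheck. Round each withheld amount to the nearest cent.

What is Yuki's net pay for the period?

$1,872.79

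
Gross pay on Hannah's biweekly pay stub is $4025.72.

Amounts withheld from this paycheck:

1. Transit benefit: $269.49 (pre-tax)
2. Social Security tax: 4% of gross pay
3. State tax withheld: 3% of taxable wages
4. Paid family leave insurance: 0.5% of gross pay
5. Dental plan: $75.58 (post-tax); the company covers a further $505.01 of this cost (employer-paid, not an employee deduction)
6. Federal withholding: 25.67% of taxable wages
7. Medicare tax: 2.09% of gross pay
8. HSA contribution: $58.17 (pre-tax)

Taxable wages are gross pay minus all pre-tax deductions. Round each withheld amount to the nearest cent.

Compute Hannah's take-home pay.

HSA contribution: $58.17
Transit benefit: $269.49
Pre-tax total = $58.17 + $269.49 = $327.66
Taxable wages = $4025.72 − $327.66 = $3698.06
Federal withholding: $3698.06 × 0.2567 = $949.29
State tax withheld: $3698.06 × 0.03 = $110.94
Social Security tax: $4025.72 × 0.04 = $161.03
Medicare tax: $4025.72 × 0.0209 = $84.14
Paid family leave insurance: $4025.72 × 0.005 = $20.13
Dental plan: $75.58
(Employer's $505.01 toward dental plan is not withheld from the employee.)
Total deductions = $58.17 + $269.49 + $949.29 + $110.94 + $161.03 + $84.14 + $20.13 + $75.58 = $1728.77
Net pay = $4025.72 − $1728.77 = $2296.95

$2296.95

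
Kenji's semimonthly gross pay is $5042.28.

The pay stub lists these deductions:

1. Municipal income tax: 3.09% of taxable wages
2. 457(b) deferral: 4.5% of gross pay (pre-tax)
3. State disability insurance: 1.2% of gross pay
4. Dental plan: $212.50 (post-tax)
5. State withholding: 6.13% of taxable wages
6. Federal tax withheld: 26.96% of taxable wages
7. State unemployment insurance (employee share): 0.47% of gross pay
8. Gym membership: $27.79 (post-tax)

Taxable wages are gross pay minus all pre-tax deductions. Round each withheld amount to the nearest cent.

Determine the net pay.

457(b) deferral: $5042.28 × 0.045 = $226.90
Taxable wages = $5042.28 − $226.90 = $4815.38
State withholding: $4815.38 × 0.0613 = $295.18
Federal tax withheld: $4815.38 × 0.2696 = $1298.23
Municipal income tax: $4815.38 × 0.0309 = $148.80
State disability insurance: $5042.28 × 0.012 = $60.51
State unemployment insurance (employee share): $5042.28 × 0.0047 = $23.70
Dental plan: $212.50
Gym membership: $27.79
Total deductions = $226.90 + $295.18 + $1298.23 + $148.80 + $60.51 + $23.70 + $212.50 + $27.79 = $2293.61
Net pay = $5042.28 − $2293.61 = $2748.67

$2748.67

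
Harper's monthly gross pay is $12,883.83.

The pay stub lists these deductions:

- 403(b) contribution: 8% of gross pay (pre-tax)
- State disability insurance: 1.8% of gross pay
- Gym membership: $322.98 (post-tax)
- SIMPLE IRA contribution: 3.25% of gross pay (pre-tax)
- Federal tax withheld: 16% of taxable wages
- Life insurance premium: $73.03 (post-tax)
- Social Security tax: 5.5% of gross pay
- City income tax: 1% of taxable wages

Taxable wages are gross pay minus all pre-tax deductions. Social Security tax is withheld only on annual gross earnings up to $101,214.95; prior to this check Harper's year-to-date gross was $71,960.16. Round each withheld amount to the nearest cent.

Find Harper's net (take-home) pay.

$8,154.03

SIMPLE IRA contribution: $12,883.83 × 0.0325 = $418.72
403(b) contribution: $12,883.83 × 0.08 = $1,030.71
Pre-tax total = $418.72 + $1,030.71 = $1,449.43
Taxable wages = $12,883.83 − $1,449.43 = $11,434.40
Federal tax withheld: $11,434.40 × 0.16 = $1,829.50
City income tax: $11,434.40 × 0.01 = $114.34
Social Security tax: cap not yet reached, full $12,883.83 is subject → $12,883.83 × 0.055 = $708.61
State disability insurance: $12,883.83 × 0.018 = $231.91
Gym membership: $322.98
Life insurance premium: $73.03
Total deductions = $418.72 + $1,030.71 + $1,829.50 + $114.34 + $708.61 + $231.91 + $322.98 + $73.03 = $4,729.80
Net pay = $12,883.83 − $4,729.80 = $8,154.03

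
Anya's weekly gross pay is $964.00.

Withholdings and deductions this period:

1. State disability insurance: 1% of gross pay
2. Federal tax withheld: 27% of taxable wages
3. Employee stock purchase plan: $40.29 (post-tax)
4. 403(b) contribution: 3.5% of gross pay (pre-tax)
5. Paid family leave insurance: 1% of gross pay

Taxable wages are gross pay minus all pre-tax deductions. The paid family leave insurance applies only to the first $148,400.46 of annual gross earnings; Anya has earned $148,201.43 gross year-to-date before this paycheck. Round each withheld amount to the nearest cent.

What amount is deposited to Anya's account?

403(b) contribution: $964.00 × 0.035 = $33.74
Taxable wages = $964.00 − $33.74 = $930.26
Federal tax withheld: $930.26 × 0.27 = $251.17
State disability insurance: $964.00 × 0.01 = $9.64
Paid family leave insurance: only $148,400.46 − $148,201.43 = $199.03 of this check is subject → $199.03 × 0.01 = $1.99
Employee stock purchase plan: $40.29
Total deductions = $33.74 + $251.17 + $9.64 + $1.99 + $40.29 = $336.83
Net pay = $964.00 − $336.83 = $627.17

$627.17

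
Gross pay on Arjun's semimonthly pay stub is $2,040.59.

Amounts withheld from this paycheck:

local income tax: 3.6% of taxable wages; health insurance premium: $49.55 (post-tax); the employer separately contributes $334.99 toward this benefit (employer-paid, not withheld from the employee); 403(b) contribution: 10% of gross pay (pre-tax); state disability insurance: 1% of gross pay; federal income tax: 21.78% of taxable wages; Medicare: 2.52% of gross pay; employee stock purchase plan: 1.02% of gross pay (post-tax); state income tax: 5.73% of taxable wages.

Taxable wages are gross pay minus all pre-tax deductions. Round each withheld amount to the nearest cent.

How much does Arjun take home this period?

$1,122.99

403(b) contribution: $2,040.59 × 0.1 = $204.06
Taxable wages = $2,040.59 − $204.06 = $1,836.53
State income tax: $1,836.53 × 0.0573 = $105.23
Local income tax: $1,836.53 × 0.036 = $66.12
Federal income tax: $1,836.53 × 0.2178 = $400.00
State disability insurance: $2,040.59 × 0.01 = $20.41
Medicare: $2,040.59 × 0.0252 = $51.42
Health insurance premium: $49.55
Employee stock purchase plan: $2,040.59 × 0.0102 = $20.81
(Employer's $334.99 toward health insurance premium is not withheld from the employee.)
Total deductions = $204.06 + $105.23 + $66.12 + $400.00 + $20.41 + $51.42 + $49.55 + $20.81 = $917.60
Net pay = $2,040.59 − $917.60 = $1,122.99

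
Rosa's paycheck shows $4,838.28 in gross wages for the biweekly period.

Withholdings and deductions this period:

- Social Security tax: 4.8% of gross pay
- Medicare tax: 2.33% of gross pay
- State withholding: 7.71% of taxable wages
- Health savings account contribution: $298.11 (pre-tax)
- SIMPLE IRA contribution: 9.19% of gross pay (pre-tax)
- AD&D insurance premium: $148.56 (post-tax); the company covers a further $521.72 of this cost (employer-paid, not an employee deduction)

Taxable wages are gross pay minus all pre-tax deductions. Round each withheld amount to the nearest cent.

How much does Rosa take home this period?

Health savings account contribution: $298.11
SIMPLE IRA contribution: $4,838.28 × 0.0919 = $444.64
Pre-tax total = $298.11 + $444.64 = $742.75
Taxable wages = $4,838.28 − $742.75 = $4,095.53
State withholding: $4,095.53 × 0.0771 = $315.77
Social Security tax: $4,838.28 × 0.048 = $232.24
Medicare tax: $4,838.28 × 0.0233 = $112.73
AD&D insurance premium: $148.56
(Employer's $521.72 toward AD&D insurance premium is not withheld from the employee.)
Total deductions = $298.11 + $444.64 + $315.77 + $232.24 + $112.73 + $148.56 = $1,552.05
Net pay = $4,838.28 − $1,552.05 = $3,286.23

$3,286.23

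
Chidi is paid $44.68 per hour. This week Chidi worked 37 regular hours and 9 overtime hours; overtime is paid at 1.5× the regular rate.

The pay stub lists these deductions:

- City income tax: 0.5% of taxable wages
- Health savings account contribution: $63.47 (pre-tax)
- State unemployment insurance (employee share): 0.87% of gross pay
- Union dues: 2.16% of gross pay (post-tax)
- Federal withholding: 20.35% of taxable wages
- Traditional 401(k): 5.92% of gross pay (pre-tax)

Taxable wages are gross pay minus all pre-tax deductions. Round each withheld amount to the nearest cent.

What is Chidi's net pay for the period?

$1,561.55

Regular pay: 37 × $44.68 = $1,653.16
Overtime pay: 9 × $44.68 × 1.5 = $603.18
Gross pay = $1,653.16 + $603.18 = $2,256.34
Traditional 401(k): $2,256.34 × 0.0592 = $133.58
Health savings account contribution: $63.47
Pre-tax total = $133.58 + $63.47 = $197.05
Taxable wages = $2,256.34 − $197.05 = $2,059.29
Federal withholding: $2,059.29 × 0.2035 = $419.07
City income tax: $2,059.29 × 0.005 = $10.30
State unemployment insurance (employee share): $2,256.34 × 0.0087 = $19.63
Union dues: $2,256.34 × 0.0216 = $48.74
Total deductions = $133.58 + $63.47 + $419.07 + $10.30 + $19.63 + $48.74 = $694.79
Net pay = $2,256.34 − $694.79 = $1,561.55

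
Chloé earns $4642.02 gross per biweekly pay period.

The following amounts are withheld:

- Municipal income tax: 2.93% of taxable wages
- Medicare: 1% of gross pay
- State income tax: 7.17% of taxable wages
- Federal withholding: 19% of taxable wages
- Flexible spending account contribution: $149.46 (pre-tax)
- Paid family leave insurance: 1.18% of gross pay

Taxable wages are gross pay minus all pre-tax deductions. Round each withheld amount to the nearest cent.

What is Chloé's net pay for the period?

$3084.02

Flexible spending account contribution: $149.46
Taxable wages = $4642.02 − $149.46 = $4492.56
State income tax: $4492.56 × 0.0717 = $322.12
Municipal income tax: $4492.56 × 0.0293 = $131.63
Federal withholding: $4492.56 × 0.19 = $853.59
Medicare: $4642.02 × 0.01 = $46.42
Paid family leave insurance: $4642.02 × 0.0118 = $54.78
Total deductions = $149.46 + $322.12 + $131.63 + $853.59 + $46.42 + $54.78 = $1558.00
Net pay = $4642.02 − $1558.00 = $3084.02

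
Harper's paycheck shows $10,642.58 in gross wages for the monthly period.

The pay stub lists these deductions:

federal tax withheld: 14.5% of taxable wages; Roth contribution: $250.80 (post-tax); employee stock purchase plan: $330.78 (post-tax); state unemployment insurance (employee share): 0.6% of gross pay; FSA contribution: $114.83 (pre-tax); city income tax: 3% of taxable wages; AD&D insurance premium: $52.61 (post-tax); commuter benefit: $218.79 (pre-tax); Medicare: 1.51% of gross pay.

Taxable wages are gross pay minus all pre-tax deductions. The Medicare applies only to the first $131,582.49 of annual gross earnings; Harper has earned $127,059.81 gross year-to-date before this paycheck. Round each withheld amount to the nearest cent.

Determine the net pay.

Commuter benefit: $218.79
FSA contribution: $114.83
Pre-tax total = $218.79 + $114.83 = $333.62
Taxable wages = $10,642.58 − $333.62 = $10,308.96
City income tax: $10,308.96 × 0.03 = $309.27
Federal tax withheld: $10,308.96 × 0.145 = $1,494.80
Medicare: only $131,582.49 − $127,059.81 = $4,522.68 of this check is subject → $4,522.68 × 0.0151 = $68.29
State unemployment insurance (employee share): $10,642.58 × 0.006 = $63.86
Roth contribution: $250.80
AD&D insurance premium: $52.61
Employee stock purchase plan: $330.78
Total deductions = $218.79 + $114.83 + $309.27 + $1,494.80 + $68.29 + $63.86 + $250.80 + $52.61 + $330.78 = $2,904.03
Net pay = $10,642.58 − $2,904.03 = $7,738.55

$7,738.55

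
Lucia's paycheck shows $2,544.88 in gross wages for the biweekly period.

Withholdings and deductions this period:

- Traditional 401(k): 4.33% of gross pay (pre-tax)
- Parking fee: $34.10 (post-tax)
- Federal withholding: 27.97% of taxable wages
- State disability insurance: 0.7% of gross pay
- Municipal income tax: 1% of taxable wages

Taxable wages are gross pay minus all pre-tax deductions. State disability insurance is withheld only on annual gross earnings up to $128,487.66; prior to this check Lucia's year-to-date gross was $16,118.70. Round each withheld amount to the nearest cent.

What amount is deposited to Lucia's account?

$1,677.45

Traditional 401(k): $2,544.88 × 0.0433 = $110.19
Taxable wages = $2,544.88 − $110.19 = $2,434.69
Federal withholding: $2,434.69 × 0.2797 = $680.98
Municipal income tax: $2,434.69 × 0.01 = $24.35
State disability insurance: cap not yet reached, full $2,544.88 is subject → $2,544.88 × 0.007 = $17.81
Parking fee: $34.10
Total deductions = $110.19 + $680.98 + $24.35 + $17.81 + $34.10 = $867.43
Net pay = $2,544.88 − $867.43 = $1,677.45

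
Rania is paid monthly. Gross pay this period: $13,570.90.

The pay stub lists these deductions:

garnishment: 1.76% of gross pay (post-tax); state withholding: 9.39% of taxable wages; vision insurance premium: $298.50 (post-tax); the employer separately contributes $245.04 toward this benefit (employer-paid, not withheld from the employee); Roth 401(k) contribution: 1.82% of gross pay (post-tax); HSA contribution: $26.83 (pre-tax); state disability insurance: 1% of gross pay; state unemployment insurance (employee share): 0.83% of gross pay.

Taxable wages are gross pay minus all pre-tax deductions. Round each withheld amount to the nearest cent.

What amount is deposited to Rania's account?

HSA contribution: $26.83
Taxable wages = $13,570.90 − $26.83 = $13,544.07
State withholding: $13,544.07 × 0.0939 = $1,271.79
State disability insurance: $13,570.90 × 0.01 = $135.71
State unemployment insurance (employee share): $13,570.90 × 0.0083 = $112.64
Vision insurance premium: $298.50
Roth 401(k) contribution: $13,570.90 × 0.0182 = $246.99
Garnishment: $13,570.90 × 0.0176 = $238.85
(Employer's $245.04 toward vision insurance premium is not withheld from the employee.)
Total deductions = $26.83 + $1,271.79 + $135.71 + $112.64 + $298.50 + $246.99 + $238.85 = $2,331.31
Net pay = $13,570.90 − $2,331.31 = $11,239.59

$11,239.59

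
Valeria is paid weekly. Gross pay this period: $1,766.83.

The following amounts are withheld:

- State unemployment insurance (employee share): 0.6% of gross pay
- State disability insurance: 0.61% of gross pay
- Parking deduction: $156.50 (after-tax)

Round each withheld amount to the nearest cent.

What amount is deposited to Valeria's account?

State disability insurance: $1,766.83 × 0.0061 = $10.78
State unemployment insurance (employee share): $1,766.83 × 0.006 = $10.60
Parking deduction: $156.50
Total deductions = $10.78 + $10.60 + $156.50 = $177.88
Net pay = $1,766.83 − $177.88 = $1,588.95

$1,588.95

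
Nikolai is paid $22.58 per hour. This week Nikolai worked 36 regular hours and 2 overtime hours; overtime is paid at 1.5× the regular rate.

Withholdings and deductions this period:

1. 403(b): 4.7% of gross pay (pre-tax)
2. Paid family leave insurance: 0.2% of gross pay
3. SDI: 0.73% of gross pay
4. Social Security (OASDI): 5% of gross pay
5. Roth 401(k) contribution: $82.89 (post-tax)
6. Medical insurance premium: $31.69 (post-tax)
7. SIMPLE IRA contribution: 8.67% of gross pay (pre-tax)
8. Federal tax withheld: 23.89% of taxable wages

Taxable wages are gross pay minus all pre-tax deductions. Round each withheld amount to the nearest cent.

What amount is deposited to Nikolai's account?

Regular pay: 36 × $22.58 = $812.88
Overtime pay: 2 × $22.58 × 1.5 = $67.74
Gross pay = $812.88 + $67.74 = $880.62
403(b): $880.62 × 0.047 = $41.39
SIMPLE IRA contribution: $880.62 × 0.0867 = $76.35
Pre-tax total = $41.39 + $76.35 = $117.74
Taxable wages = $880.62 − $117.74 = $762.88
Federal tax withheld: $762.88 × 0.2389 = $182.25
Social Security (OASDI): $880.62 × 0.05 = $44.03
SDI: $880.62 × 0.0073 = $6.43
Paid family leave insurance: $880.62 × 0.002 = $1.76
Roth 401(k) contribution: $82.89
Medical insurance premium: $31.69
Total deductions = $41.39 + $76.35 + $182.25 + $44.03 + $6.43 + $1.76 + $82.89 + $31.69 = $466.79
Net pay = $880.62 − $466.79 = $413.83

$413.83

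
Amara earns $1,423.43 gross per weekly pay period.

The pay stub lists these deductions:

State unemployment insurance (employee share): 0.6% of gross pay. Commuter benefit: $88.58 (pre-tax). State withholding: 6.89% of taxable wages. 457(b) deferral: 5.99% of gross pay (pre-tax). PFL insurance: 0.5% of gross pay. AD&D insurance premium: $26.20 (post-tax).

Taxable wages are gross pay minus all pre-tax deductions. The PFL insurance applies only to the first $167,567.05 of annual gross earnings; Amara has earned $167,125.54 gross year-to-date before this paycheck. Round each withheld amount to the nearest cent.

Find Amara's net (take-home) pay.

$1,126.54

Commuter benefit: $88.58
457(b) deferral: $1,423.43 × 0.0599 = $85.26
Pre-tax total = $88.58 + $85.26 = $173.84
Taxable wages = $1,423.43 − $173.84 = $1,249.59
State withholding: $1,249.59 × 0.0689 = $86.10
PFL insurance: only $167,567.05 − $167,125.54 = $441.51 of this check is subject → $441.51 × 0.005 = $2.21
State unemployment insurance (employee share): $1,423.43 × 0.006 = $8.54
AD&D insurance premium: $26.20
Total deductions = $88.58 + $85.26 + $86.10 + $2.21 + $8.54 + $26.20 = $296.89
Net pay = $1,423.43 − $296.89 = $1,126.54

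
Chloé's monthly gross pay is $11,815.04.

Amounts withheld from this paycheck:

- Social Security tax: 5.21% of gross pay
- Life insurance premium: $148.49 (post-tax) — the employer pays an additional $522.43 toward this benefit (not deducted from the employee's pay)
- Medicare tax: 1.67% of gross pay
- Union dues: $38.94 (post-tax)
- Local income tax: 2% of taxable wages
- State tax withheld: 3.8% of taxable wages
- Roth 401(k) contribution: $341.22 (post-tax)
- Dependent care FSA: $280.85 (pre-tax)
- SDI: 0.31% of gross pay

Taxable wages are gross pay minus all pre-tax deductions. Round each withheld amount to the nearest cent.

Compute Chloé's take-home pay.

$9,487.06

Dependent care FSA: $280.85
Taxable wages = $11,815.04 − $280.85 = $11,534.19
Local income tax: $11,534.19 × 0.02 = $230.68
State tax withheld: $11,534.19 × 0.038 = $438.30
Social Security tax: $11,815.04 × 0.0521 = $615.56
SDI: $11,815.04 × 0.0031 = $36.63
Medicare tax: $11,815.04 × 0.0167 = $197.31
Roth 401(k) contribution: $341.22
Union dues: $38.94
Life insurance premium: $148.49
(Employer's $522.43 toward life insurance premium is not withheld from the employee.)
Total deductions = $280.85 + $230.68 + $438.30 + $615.56 + $36.63 + $197.31 + $341.22 + $38.94 + $148.49 = $2,327.98
Net pay = $11,815.04 − $2,327.98 = $9,487.06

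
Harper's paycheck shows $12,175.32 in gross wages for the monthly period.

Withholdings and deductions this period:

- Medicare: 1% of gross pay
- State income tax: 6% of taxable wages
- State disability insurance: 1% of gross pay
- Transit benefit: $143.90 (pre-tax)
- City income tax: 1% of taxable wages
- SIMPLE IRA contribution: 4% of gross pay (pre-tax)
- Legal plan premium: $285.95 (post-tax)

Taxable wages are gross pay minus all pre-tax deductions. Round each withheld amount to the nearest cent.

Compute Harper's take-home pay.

Transit benefit: $143.90
SIMPLE IRA contribution: $12,175.32 × 0.04 = $487.01
Pre-tax total = $143.90 + $487.01 = $630.91
Taxable wages = $12,175.32 − $630.91 = $11,544.41
City income tax: $11,544.41 × 0.01 = $115.44
State income tax: $11,544.41 × 0.06 = $692.66
State disability insurance: $12,175.32 × 0.01 = $121.75
Medicare: $12,175.32 × 0.01 = $121.75
Legal plan premium: $285.95
Total deductions = $143.90 + $487.01 + $115.44 + $692.66 + $121.75 + $121.75 + $285.95 = $1,968.46
Net pay = $12,175.32 − $1,968.46 = $10,206.86

$10,206.86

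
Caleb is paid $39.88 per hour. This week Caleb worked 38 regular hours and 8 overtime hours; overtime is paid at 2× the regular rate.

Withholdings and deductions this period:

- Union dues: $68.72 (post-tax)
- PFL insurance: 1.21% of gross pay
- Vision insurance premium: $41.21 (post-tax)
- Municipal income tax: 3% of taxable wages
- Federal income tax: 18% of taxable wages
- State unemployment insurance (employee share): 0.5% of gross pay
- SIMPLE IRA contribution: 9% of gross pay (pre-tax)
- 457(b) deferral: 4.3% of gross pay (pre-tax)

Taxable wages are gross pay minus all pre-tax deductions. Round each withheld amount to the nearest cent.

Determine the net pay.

$1,328.25

Regular pay: 38 × $39.88 = $1,515.44
Overtime pay: 8 × $39.88 × 2 = $638.08
Gross pay = $1,515.44 + $638.08 = $2,153.52
SIMPLE IRA contribution: $2,153.52 × 0.09 = $193.82
457(b) deferral: $2,153.52 × 0.043 = $92.60
Pre-tax total = $193.82 + $92.60 = $286.42
Taxable wages = $2,153.52 − $286.42 = $1,867.10
Federal income tax: $1,867.10 × 0.18 = $336.08
Municipal income tax: $1,867.10 × 0.03 = $56.01
State unemployment insurance (employee share): $2,153.52 × 0.005 = $10.77
PFL insurance: $2,153.52 × 0.0121 = $26.06
Union dues: $68.72
Vision insurance premium: $41.21
Total deductions = $193.82 + $92.60 + $336.08 + $56.01 + $10.77 + $26.06 + $68.72 + $41.21 = $825.27
Net pay = $2,153.52 − $825.27 = $1,328.25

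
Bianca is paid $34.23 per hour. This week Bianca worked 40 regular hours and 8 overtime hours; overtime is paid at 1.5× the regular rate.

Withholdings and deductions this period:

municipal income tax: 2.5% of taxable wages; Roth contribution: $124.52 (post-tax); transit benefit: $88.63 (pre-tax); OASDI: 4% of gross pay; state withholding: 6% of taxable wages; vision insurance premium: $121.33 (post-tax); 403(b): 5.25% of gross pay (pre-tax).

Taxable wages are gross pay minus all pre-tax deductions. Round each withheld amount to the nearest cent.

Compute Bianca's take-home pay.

$1,145.01

Regular pay: 40 × $34.23 = $1,369.20
Overtime pay: 8 × $34.23 × 1.5 = $410.76
Gross pay = $1,369.20 + $410.76 = $1,779.96
403(b): $1,779.96 × 0.0525 = $93.45
Transit benefit: $88.63
Pre-tax total = $93.45 + $88.63 = $182.08
Taxable wages = $1,779.96 − $182.08 = $1,597.88
State withholding: $1,597.88 × 0.06 = $95.87
Municipal income tax: $1,597.88 × 0.025 = $39.95
OASDI: $1,779.96 × 0.04 = $71.20
Roth contribution: $124.52
Vision insurance premium: $121.33
Total deductions = $93.45 + $88.63 + $95.87 + $39.95 + $71.20 + $124.52 + $121.33 = $634.95
Net pay = $1,779.96 − $634.95 = $1,145.01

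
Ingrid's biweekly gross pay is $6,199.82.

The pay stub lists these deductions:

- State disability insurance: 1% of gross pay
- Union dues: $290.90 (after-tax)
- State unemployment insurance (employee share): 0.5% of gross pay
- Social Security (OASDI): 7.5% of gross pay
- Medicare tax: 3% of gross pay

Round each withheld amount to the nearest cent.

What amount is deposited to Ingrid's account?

$5,164.94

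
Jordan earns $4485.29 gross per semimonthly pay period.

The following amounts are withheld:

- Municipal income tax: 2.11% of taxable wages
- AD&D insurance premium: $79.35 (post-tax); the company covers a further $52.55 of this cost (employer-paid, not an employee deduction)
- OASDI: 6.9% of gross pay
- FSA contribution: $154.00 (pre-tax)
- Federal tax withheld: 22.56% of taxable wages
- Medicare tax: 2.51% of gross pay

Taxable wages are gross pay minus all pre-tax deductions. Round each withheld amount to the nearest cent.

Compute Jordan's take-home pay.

$2761.34

FSA contribution: $154.00
Taxable wages = $4485.29 − $154.00 = $4331.29
Federal tax withheld: $4331.29 × 0.2256 = $977.14
Municipal income tax: $4331.29 × 0.0211 = $91.39
OASDI: $4485.29 × 0.069 = $309.49
Medicare tax: $4485.29 × 0.0251 = $112.58
AD&D insurance premium: $79.35
(Employer's $52.55 toward AD&D insurance premium is not withheld from the employee.)
Total deductions = $154.00 + $977.14 + $91.39 + $309.49 + $112.58 + $79.35 = $1723.95
Net pay = $4485.29 − $1723.95 = $2761.34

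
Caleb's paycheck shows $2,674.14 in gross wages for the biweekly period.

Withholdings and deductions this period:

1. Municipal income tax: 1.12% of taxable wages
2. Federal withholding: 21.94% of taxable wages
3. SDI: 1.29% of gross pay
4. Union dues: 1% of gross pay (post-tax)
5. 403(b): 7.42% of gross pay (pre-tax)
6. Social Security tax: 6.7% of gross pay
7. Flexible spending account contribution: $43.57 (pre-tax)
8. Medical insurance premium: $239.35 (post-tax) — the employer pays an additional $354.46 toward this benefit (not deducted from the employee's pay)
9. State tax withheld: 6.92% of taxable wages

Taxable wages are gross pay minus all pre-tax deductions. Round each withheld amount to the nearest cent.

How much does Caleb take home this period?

$1,223.24

Flexible spending account contribution: $43.57
403(b): $2,674.14 × 0.0742 = $198.42
Pre-tax total = $43.57 + $198.42 = $241.99
Taxable wages = $2,674.14 − $241.99 = $2,432.15
Municipal income tax: $2,432.15 × 0.0112 = $27.24
Federal withholding: $2,432.15 × 0.2194 = $533.61
State tax withheld: $2,432.15 × 0.0692 = $168.30
Social Security tax: $2,674.14 × 0.067 = $179.17
SDI: $2,674.14 × 0.0129 = $34.50
Union dues: $2,674.14 × 0.01 = $26.74
Medical insurance premium: $239.35
(Employer's $354.46 toward medical insurance premium is not withheld from the employee.)
Total deductions = $43.57 + $198.42 + $27.24 + $533.61 + $168.30 + $179.17 + $34.50 + $26.74 + $239.35 = $1,450.90
Net pay = $2,674.14 − $1,450.90 = $1,223.24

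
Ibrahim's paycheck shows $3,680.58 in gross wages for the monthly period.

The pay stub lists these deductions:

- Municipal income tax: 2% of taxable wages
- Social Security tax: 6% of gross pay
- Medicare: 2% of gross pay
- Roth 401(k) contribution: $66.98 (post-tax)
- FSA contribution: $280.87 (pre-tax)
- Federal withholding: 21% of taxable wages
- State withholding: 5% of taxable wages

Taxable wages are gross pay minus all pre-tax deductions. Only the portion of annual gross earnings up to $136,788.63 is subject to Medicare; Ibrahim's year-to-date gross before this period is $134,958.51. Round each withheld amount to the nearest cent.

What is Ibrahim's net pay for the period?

$2,123.38

FSA contribution: $280.87
Taxable wages = $3,680.58 − $280.87 = $3,399.71
Municipal income tax: $3,399.71 × 0.02 = $67.99
State withholding: $3,399.71 × 0.05 = $169.99
Federal withholding: $3,399.71 × 0.21 = $713.94
Medicare: only $136,788.63 − $134,958.51 = $1,830.12 of this check is subject → $1,830.12 × 0.02 = $36.60
Social Security tax: $3,680.58 × 0.06 = $220.83
Roth 401(k) contribution: $66.98
Total deductions = $280.87 + $67.99 + $169.99 + $713.94 + $36.60 + $220.83 + $66.98 = $1,557.20
Net pay = $3,680.58 − $1,557.20 = $2,123.38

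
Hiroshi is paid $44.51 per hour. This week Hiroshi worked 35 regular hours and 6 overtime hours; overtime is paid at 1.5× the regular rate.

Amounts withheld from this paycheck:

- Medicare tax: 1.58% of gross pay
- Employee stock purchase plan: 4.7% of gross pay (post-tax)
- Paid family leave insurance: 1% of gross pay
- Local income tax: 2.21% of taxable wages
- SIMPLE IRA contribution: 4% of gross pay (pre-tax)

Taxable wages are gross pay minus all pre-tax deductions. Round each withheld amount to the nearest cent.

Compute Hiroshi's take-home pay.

Regular pay: 35 × $44.51 = $1,557.85
Overtime pay: 6 × $44.51 × 1.5 = $400.59
Gross pay = $1,557.85 + $400.59 = $1,958.44
SIMPLE IRA contribution: $1,958.44 × 0.04 = $78.34
Taxable wages = $1,958.44 − $78.34 = $1,880.10
Local income tax: $1,880.10 × 0.0221 = $41.55
Paid family leave insurance: $1,958.44 × 0.01 = $19.58
Medicare tax: $1,958.44 × 0.0158 = $30.94
Employee stock purchase plan: $1,958.44 × 0.047 = $92.05
Total deductions = $78.34 + $41.55 + $19.58 + $30.94 + $92.05 = $262.46
Net pay = $1,958.44 − $262.46 = $1,695.98

$1,695.98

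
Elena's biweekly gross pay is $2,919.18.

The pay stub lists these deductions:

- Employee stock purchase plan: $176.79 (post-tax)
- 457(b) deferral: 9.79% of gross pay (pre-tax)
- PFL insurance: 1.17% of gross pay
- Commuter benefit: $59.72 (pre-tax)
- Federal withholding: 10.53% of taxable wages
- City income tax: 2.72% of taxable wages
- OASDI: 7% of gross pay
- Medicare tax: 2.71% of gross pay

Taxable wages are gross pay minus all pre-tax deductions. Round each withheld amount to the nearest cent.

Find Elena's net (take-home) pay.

Commuter benefit: $59.72
457(b) deferral: $2,919.18 × 0.0979 = $285.79
Pre-tax total = $59.72 + $285.79 = $345.51
Taxable wages = $2,919.18 − $345.51 = $2,573.67
Federal withholding: $2,573.67 × 0.1053 = $271.01
City income tax: $2,573.67 × 0.0272 = $70.00
PFL insurance: $2,919.18 × 0.0117 = $34.15
Medicare tax: $2,919.18 × 0.0271 = $79.11
OASDI: $2,919.18 × 0.07 = $204.34
Employee stock purchase plan: $176.79
Total deductions = $59.72 + $285.79 + $271.01 + $70.00 + $34.15 + $79.11 + $204.34 + $176.79 = $1,180.91
Net pay = $2,919.18 − $1,180.91 = $1,738.27

$1,738.27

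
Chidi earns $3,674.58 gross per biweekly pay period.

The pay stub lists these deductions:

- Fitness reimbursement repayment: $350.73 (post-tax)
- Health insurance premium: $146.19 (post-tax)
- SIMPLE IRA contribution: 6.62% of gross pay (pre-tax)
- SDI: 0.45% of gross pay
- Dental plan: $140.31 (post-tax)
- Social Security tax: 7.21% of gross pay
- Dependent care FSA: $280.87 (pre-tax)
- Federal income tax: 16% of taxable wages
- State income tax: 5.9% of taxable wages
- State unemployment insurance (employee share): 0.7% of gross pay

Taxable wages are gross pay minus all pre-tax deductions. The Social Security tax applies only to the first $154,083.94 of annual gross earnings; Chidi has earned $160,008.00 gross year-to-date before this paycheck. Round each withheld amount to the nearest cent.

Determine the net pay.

Dependent care FSA: $280.87
SIMPLE IRA contribution: $3,674.58 × 0.0662 = $243.26
Pre-tax total = $280.87 + $243.26 = $524.13
Taxable wages = $3,674.58 − $524.13 = $3,150.45
State income tax: $3,150.45 × 0.059 = $185.88
Federal income tax: $3,150.45 × 0.16 = $504.07
Social Security tax: annual cap $154,083.94 already reached (YTD $160,008.00), so $0.00
SDI: $3,674.58 × 0.0045 = $16.54
State unemployment insurance (employee share): $3,674.58 × 0.007 = $25.72
Health insurance premium: $146.19
Dental plan: $140.31
Fitness reimbursement repayment: $350.73
Total deductions = $280.87 + $243.26 + $185.88 + $504.07 + $0.00 + $16.54 + $25.72 + $146.19 + $140.31 + $350.73 = $1,893.57
Net pay = $3,674.58 − $1,893.57 = $1,781.01

$1,781.01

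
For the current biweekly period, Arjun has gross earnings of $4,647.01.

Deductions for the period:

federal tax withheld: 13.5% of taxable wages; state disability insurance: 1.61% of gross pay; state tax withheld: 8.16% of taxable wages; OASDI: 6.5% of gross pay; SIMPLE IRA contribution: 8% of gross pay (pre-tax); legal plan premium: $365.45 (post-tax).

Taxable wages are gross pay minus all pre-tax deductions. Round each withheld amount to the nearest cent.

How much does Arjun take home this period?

$2,606.90

SIMPLE IRA contribution: $4,647.01 × 0.08 = $371.76
Taxable wages = $4,647.01 − $371.76 = $4,275.25
State tax withheld: $4,275.25 × 0.0816 = $348.86
Federal tax withheld: $4,275.25 × 0.135 = $577.16
State disability insurance: $4,647.01 × 0.0161 = $74.82
OASDI: $4,647.01 × 0.065 = $302.06
Legal plan premium: $365.45
Total deductions = $371.76 + $348.86 + $577.16 + $74.82 + $302.06 + $365.45 = $2,040.11
Net pay = $4,647.01 − $2,040.11 = $2,606.90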